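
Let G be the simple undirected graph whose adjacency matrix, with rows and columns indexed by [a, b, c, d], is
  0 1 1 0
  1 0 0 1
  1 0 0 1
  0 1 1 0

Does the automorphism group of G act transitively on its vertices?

G is 2-regular and connected on 4 vertices, i.e. the cycle C_4. The automorphisms of the 4-cycle are exactly the symmetries of a regular 4-gon: the dihedral group D_4, |D_4| = 8. Under this action every vertex can be carried to every other, so G is vertex-transitive.

Yes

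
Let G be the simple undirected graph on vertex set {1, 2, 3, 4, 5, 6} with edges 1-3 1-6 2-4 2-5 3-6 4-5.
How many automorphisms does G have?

G has two connected components, {2, 4, 5} and {1, 3, 6}; each is 2-regular, so G = C_3 ⊔ C_3. With two isomorphic components, Aut(G) = Aut(C_3) ≀ S_2 = (D_3 × D_3) ⋊ Z_2: permute each cycle by D_3, then optionally swap the two cycles. Order 2·(2·3)² = 72.

72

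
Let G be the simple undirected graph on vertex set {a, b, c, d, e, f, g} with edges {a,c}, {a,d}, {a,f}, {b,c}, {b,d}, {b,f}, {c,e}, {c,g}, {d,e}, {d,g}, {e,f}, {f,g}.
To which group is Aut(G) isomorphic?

The vertices split by degree into {c, d, f} (degree 4) and {a, b, e, g} (degree 3); every edge runs between the two parts, so G is the complete bipartite graph K_{3,4}. Automorphisms preserve the bipartition setwise (since the parts differ in size) and act as S_4 × S_3 within it; |Aut| = 144.

S_4 × S_3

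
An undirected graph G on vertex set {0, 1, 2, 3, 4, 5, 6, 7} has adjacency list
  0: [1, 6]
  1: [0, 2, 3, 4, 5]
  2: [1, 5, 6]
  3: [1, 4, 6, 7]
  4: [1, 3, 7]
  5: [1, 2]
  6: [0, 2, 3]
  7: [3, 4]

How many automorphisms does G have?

1

The degree sequence is [2, 5, 3, 4, 3, 2, 3, 2]. Checking the degree-preserving permutations of the vertex set shows that none except the identity preserves every edge, so Aut(G) is trivial.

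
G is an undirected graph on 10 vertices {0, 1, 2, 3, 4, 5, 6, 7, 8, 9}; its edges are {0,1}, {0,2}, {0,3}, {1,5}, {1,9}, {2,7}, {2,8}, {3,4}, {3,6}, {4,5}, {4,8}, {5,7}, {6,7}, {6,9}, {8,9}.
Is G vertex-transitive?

G is 3-regular on 10 vertices with no triangles and no 4-cycles (girth 5): this is the Petersen graph. Viewing the Petersen graph as the Kneser graph K(5,2) — vertices are 2-subsets of {1,…,5}, edges join disjoint pairs — its automorphisms are exactly the permutations of the 5-element set, so Aut ≅ S_5 of order 120. Under this action every vertex can be carried to every other, so G is vertex-transitive.

Yes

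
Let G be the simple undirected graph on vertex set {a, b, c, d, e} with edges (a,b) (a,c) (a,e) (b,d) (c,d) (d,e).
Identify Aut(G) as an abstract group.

S_3 × S_2

The vertices split by degree into {a, d} (degree 3) and {b, c, e} (degree 2); every edge runs between the two parts, so G is the complete bipartite graph K_{2,3}. The parts have unequal sizes, so no automorphism swaps them; each part is permuted independently, giving S_3 × S_2 of order 3!·2! = 12.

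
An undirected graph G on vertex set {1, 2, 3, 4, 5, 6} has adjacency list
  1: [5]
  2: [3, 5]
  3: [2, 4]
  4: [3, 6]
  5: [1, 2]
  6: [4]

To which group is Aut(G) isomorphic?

Z_2

The degree sequence is [1, 2, 2, 2, 2, 1]; the two degree-1 vertices 1 and 6 are the ends of a path, so G = P_6. The only nontrivial automorphism of a path is the end-to-end reflection, so Aut(G) ≅ Z_2.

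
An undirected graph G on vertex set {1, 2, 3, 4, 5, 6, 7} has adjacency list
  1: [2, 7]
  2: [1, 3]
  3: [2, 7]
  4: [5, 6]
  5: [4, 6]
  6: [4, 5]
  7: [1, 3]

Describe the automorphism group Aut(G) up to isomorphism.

D_4 × D_3

G has two connected components, {1, 2, 3, 7} and {4, 5, 6}; each is 2-regular, so G = C_4 ⊔ C_3. The components are non-isomorphic (different sizes), so Aut(G) = Aut(C_4) × Aut(C_3) = D_4 × D_3 of order 8·6 = 48.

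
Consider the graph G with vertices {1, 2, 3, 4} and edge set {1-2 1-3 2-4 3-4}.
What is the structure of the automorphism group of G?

Every vertex has degree 2 and the graph is connected, so G is the 4-cycle C_4. The automorphisms of the 4-cycle are exactly the symmetries of a regular 4-gon: the dihedral group D_4, |D_4| = 8.

the dihedral group of order 8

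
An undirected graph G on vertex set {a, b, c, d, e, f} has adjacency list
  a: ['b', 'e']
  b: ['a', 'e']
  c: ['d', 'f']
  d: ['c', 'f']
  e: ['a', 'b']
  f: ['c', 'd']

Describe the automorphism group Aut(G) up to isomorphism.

G has two connected components, {c, d, f} and {a, b, e}; each is 2-regular, so G = C_3 ⊔ C_3. With two isomorphic components, Aut(G) = Aut(C_3) ≀ S_2 = (D_3 × D_3) ⋊ Z_2: permute each cycle by D_3, then optionally swap the two cycles. Order 2·(2·3)² = 72.

(D_3 × D_3) ⋊ Z_2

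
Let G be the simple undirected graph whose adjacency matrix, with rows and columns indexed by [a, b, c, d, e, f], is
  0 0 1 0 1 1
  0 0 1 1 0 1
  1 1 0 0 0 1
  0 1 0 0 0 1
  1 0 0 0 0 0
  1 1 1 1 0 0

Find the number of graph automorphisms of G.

1

Degrees alone do not determine every vertex (e.g. a and b both have degree 3), but their neighbour-degree multisets differ: N(a) has degrees [1, 3, 4] while N(b) has degrees [2, 3, 4]. Repeating this refinement separates all vertices, so the only automorphism is the identity.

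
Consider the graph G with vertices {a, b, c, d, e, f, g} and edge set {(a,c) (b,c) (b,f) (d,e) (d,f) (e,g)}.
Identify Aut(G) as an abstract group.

The degree sequence is [1, 2, 2, 2, 2, 2, 1]; the two degree-1 vertices a and g are the ends of a path, so G = P_7. A path has exactly one nontrivial symmetry — reversal — giving Aut(G) of order 2.

the cyclic group of order 2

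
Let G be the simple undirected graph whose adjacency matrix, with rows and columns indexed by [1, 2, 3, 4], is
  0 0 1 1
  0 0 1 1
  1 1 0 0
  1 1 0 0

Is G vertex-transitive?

Yes

Every vertex has degree 2 and the graph is connected, so G is the 4-cycle C_4. The automorphisms of the 4-cycle are exactly the symmetries of a regular 4-gon: the dihedral group D_4, |D_4| = 8. Under this action every vertex can be carried to every other, so G is vertex-transitive.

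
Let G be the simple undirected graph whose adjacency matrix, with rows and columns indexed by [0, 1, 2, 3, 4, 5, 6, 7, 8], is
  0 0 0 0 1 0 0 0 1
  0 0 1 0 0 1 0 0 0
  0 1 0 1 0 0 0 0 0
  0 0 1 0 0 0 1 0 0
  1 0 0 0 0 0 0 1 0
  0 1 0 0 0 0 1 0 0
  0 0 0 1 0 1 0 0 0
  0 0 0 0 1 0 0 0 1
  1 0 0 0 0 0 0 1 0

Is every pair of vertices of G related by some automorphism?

No

G has two connected components, {1, 2, 3, 5, 6} and {0, 4, 7, 8}; each is 2-regular, so G = C_5 ⊔ C_4. The orbit of 0 under Aut(G) is {0, 4, 7, 8}, which does not contain 1, so G is not vertex-transitive.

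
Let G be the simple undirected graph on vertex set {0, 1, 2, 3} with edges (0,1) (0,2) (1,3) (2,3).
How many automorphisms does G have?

Every vertex has degree 2 and the graph is connected, so G is the 4-cycle C_4. The automorphisms of the 4-cycle are exactly the symmetries of a regular 4-gon: the dihedral group D_4, |D_4| = 8.

8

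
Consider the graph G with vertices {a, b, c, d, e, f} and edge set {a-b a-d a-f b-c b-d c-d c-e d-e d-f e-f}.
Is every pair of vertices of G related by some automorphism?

Vertex d is the only vertex of degree 5, so every automorphism fixes it; G is not vertex-transitive.

No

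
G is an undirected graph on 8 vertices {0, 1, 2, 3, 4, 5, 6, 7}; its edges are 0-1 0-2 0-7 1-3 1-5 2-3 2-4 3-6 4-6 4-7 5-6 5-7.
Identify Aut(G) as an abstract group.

the hyperoctahedral group B_3

G is 3-regular and bipartite on 2^3 = 8 vertices with girth 4; it is the hypercube graph Q_3. The symmetry group of the 3-cube is the hyperoctahedral group B_3 = Z_2 ≀ S_3, of order 2^3·3! = 48.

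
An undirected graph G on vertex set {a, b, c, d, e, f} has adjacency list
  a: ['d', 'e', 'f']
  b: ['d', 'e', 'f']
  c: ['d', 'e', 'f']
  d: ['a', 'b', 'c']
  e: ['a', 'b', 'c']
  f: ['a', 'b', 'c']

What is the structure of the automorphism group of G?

G is 3-regular and bipartite with parts {d, e, f} and {a, b, c} (each part is independent and every cross-pair is an edge), so G = K_{3,3}. Each part can be permuted independently (S_3 × S_3) and the two equal-size parts can also be swapped, giving (S_3 × S_3) ⋊ Z_2 of order 2·(3!)² = 72.

S_3 ≀ Z_2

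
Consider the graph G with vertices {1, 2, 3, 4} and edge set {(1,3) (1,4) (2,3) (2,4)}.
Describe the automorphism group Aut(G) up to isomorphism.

G is 2-regular and bipartite on 2^2 = 4 vertices with girth 4; it is the hypercube graph Q_2. The symmetry group of the 2-cube is the hyperoctahedral group B_2 = Z_2 ≀ S_2, of order 2^2·2! = 8.

Z_2^2 ⋊ S_2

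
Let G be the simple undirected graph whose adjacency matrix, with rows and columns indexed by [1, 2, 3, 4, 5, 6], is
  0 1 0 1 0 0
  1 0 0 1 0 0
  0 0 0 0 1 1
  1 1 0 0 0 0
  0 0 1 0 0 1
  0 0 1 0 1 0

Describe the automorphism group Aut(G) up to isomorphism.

G has two connected components, {1, 2, 4} and {3, 5, 6}; each is 2-regular, so G = C_3 ⊔ C_3. Aut of a disjoint union of two copies of C_3 is the wreath product D_3 ≀ Z_2, of order 2·6² = 72.

(D_3 × D_3) ⋊ Z_2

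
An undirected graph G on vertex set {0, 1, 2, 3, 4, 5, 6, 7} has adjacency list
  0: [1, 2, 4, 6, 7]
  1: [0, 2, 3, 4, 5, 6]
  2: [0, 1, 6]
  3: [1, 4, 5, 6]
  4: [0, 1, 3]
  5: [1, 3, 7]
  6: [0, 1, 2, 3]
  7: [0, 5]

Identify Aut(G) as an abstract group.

{e}

The degree sequence is [5, 6, 3, 4, 3, 3, 4, 2]. Checking the degree-preserving permutations of the vertex set shows that none except the identity preserves every edge, so Aut(G) is trivial.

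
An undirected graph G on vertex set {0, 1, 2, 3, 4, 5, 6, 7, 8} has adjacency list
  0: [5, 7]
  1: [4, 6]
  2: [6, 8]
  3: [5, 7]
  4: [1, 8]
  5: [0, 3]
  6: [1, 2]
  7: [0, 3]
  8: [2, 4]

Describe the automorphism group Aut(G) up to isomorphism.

G has two connected components, {1, 2, 4, 6, 8} and {0, 3, 5, 7}; each is 2-regular, so G = C_5 ⊔ C_4. The components are non-isomorphic (different sizes), so Aut(G) = Aut(C_4) × Aut(C_5) = D_4 × D_5 of order 8·10 = 80.

D_4 × D_5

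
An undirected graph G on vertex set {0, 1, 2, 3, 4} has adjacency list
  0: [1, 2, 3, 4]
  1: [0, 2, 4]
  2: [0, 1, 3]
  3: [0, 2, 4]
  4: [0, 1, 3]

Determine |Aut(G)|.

8

Vertex 0 is the unique vertex of degree 4; the remaining 4 vertices each have degree 3 and induce a cycle, so G is the wheel on 5 vertices with hub 0. Every automorphism fixes the hub and acts on the rim 4-cycle, so Aut(G) ≅ Aut(C_4) = D_4 of order 8.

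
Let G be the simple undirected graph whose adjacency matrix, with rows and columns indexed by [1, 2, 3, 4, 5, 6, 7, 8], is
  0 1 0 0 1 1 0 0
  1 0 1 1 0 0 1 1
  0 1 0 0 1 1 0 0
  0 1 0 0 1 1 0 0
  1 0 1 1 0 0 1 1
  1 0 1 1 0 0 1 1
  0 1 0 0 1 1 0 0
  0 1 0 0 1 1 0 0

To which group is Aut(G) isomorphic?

S_5 × S_3

The vertices split by degree into {2, 5, 6} (degree 5) and {1, 3, 4, 7, 8} (degree 3); every edge runs between the two parts, so G is the complete bipartite graph K_{3,5}. The parts have unequal sizes, so no automorphism swaps them; each part is permuted independently, giving S_5 × S_3 of order 5!·3! = 720.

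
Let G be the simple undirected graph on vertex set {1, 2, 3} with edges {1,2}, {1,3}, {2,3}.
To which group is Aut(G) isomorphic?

the symmetric group on 3 letters

All 3 vertices are pairwise adjacent: G = K_3. Every bijection on the vertex set is an automorphism of K_3; hence Aut(K_3) ≅ S_3, order 6.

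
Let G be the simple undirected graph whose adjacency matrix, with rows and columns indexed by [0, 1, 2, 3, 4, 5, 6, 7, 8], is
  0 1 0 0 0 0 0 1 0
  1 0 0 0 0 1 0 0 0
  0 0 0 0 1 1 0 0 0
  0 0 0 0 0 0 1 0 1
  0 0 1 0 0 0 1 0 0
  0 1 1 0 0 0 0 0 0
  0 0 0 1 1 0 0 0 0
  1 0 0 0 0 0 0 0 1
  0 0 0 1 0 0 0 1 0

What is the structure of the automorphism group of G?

Every vertex has degree 2 and the graph is connected, so G is the 9-cycle C_9. C_9 has 9 rotations and 9 reflections, so Aut(C_9) ≅ D_9 of order 18.

D_9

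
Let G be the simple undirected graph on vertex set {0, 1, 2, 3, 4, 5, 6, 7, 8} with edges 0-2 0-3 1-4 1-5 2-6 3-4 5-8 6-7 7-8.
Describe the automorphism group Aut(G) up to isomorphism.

the dihedral group of order 18

Every vertex has degree 2 and the graph is connected, so G is the 9-cycle C_9. The automorphisms of the 9-cycle are exactly the symmetries of a regular 9-gon: the dihedral group D_9, |D_9| = 18.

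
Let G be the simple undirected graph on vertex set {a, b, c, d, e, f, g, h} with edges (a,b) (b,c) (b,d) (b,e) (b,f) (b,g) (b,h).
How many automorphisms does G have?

Vertex b has degree 7 and every other vertex has degree 1, so G is the star K_{1,7} with centre b. Any automorphism fixes the centre and permutes the 7 leaves freely, so Aut(G) ≅ S_7 of order 7! = 5040.

5040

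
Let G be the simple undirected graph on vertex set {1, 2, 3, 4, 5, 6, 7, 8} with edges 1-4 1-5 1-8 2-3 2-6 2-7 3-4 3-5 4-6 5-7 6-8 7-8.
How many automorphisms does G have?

G is 3-regular and bipartite on 2^3 = 8 vertices with girth 4; it is the hypercube graph Q_3. The symmetry group of the 3-cube is the hyperoctahedral group B_3 = Z_2 ≀ S_3, of order 2^3·3! = 48.

48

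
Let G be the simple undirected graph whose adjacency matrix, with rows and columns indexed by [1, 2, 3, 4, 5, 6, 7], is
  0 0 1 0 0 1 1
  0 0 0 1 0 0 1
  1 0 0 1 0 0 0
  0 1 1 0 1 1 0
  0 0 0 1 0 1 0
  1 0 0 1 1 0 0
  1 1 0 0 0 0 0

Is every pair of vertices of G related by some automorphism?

No

Vertex 4 is the only vertex of degree 4, so every automorphism fixes it; G is not vertex-transitive.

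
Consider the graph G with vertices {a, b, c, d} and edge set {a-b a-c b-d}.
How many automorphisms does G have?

2

The degree sequence is [2, 2, 1, 1]; the two degree-1 vertices c and d are the ends of a path, so G = P_4. A path has exactly one nontrivial symmetry — reversal — giving Aut(G) of order 2.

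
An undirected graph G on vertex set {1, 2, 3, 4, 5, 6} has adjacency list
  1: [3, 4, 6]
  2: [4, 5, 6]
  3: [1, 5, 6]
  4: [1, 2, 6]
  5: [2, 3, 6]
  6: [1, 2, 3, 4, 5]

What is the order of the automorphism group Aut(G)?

10

Vertex 6 is the unique vertex of degree 5; the remaining 5 vertices each have degree 3 and induce a cycle, so G is the wheel on 6 vertices with hub 6. With the hub fixed, the remaining symmetry is that of the rim cycle C_5, giving the dihedral group D_5.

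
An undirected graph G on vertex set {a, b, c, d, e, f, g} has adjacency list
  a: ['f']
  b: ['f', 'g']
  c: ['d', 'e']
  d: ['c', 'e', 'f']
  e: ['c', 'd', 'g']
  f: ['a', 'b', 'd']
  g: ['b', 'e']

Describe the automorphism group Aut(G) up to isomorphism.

The degree sequence is [1, 2, 2, 3, 3, 3, 2]. Checking the degree-preserving permutations of the vertex set shows that none except the identity preserves every edge, so Aut(G) is trivial.

{e}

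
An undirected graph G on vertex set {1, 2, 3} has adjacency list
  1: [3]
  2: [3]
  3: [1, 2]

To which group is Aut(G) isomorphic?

the cyclic group of order 2

The degree sequence is [1, 1, 2]; the two degree-1 vertices 1 and 2 are the ends of a path, so G = P_3. A path has exactly one nontrivial symmetry — reversal — giving Aut(G) of order 2.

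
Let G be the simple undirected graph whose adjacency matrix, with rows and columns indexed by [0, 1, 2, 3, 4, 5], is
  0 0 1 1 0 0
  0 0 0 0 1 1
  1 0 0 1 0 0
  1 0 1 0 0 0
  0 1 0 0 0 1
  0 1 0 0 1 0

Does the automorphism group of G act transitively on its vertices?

G has two connected components, {1, 4, 5} and {0, 2, 3}; each is 2-regular, so G = C_3 ⊔ C_3. With two isomorphic components, Aut(G) = Aut(C_3) ≀ S_2 = (D_3 × D_3) ⋊ Z_2: permute each cycle by D_3, then optionally swap the two cycles. Order 2·(2·3)² = 72. Under this action every vertex can be carried to every other, so G is vertex-transitive.

Yes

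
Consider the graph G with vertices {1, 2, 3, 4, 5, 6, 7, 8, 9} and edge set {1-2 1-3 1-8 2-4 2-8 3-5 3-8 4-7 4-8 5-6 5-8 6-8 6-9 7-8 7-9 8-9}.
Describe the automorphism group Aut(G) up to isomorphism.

Vertex 8 is the unique vertex of degree 8; the remaining 8 vertices each have degree 3 and induce a cycle, so G is the wheel on 9 vertices with hub 8. With the hub fixed, the remaining symmetry is that of the rim cycle C_8, giving the dihedral group D_8.

D_8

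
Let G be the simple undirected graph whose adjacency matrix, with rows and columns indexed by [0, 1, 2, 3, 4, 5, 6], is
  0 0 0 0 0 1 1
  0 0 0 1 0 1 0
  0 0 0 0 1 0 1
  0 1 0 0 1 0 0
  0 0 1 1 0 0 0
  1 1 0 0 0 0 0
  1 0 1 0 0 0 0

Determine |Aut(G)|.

G is 2-regular and connected on 7 vertices, i.e. the cycle C_7. The automorphisms of the 7-cycle are exactly the symmetries of a regular 7-gon: the dihedral group D_7, |D_7| = 14.

14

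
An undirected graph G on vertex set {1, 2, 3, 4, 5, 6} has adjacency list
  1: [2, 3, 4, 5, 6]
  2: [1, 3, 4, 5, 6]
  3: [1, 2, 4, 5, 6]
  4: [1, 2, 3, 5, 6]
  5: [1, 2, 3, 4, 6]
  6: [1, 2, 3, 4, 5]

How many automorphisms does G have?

720

Every vertex has degree 5, so G is the complete graph K_6. Every bijection on the vertex set is an automorphism of K_6; hence Aut(K_6) ≅ S_6, order 720.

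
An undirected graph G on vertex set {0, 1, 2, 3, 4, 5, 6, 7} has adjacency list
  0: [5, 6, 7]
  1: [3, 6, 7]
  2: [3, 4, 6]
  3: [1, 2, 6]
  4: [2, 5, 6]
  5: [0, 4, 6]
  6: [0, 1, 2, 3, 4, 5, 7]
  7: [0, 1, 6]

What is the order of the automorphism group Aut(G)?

Vertex 6 is the unique vertex of degree 7; the remaining 7 vertices each have degree 3 and induce a cycle, so G is the wheel on 8 vertices with hub 6. With the hub fixed, the remaining symmetry is that of the rim cycle C_7, giving the dihedral group D_7.

14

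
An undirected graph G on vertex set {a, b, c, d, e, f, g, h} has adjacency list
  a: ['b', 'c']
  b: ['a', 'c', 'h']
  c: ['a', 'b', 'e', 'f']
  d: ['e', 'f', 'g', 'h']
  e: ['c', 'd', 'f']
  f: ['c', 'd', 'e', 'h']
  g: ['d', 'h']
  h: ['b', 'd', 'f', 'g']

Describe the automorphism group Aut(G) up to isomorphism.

the trivial group

The degree sequence is [2, 3, 4, 4, 3, 4, 2, 4]. Checking the degree-preserving permutations of the vertex set shows that none except the identity preserves every edge, so Aut(G) is trivial.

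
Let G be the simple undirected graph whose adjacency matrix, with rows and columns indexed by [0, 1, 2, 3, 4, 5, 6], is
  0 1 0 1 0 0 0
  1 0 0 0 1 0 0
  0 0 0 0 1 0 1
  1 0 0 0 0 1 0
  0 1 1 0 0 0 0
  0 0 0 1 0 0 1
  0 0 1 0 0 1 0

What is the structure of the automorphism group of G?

D_7

Every vertex has degree 2 and the graph is connected, so G is the 7-cycle C_7. C_7 has 7 rotations and 7 reflections, so Aut(C_7) ≅ D_7 of order 14.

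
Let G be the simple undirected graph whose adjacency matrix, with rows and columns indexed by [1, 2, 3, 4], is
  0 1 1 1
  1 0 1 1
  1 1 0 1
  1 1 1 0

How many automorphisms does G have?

Every vertex has degree 3, so G is the complete graph K_4. Every bijection on the vertex set is an automorphism of K_4; hence Aut(K_4) ≅ S_4, order 24.

24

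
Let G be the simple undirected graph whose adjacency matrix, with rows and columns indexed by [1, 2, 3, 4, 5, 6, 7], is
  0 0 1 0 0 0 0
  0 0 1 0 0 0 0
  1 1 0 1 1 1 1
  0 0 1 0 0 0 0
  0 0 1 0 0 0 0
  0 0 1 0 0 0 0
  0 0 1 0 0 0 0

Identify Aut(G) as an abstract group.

Vertex 3 has degree 6 and every other vertex has degree 1, so G is the star K_{1,6} with centre 3. Any automorphism fixes the centre and permutes the 6 leaves freely, so Aut(G) ≅ S_6 of order 6! = 720.

the symmetric group on 6 letters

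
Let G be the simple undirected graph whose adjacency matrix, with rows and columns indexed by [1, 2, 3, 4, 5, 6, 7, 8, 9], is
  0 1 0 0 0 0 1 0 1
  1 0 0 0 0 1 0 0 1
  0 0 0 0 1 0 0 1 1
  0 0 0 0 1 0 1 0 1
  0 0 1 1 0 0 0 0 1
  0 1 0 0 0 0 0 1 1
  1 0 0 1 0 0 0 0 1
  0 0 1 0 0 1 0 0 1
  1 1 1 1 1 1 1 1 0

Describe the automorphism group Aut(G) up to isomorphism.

Vertex 9 is the unique vertex of degree 8; the remaining 8 vertices each have degree 3 and induce a cycle, so G is the wheel on 9 vertices with hub 9. With the hub fixed, the remaining symmetry is that of the rim cycle C_8, giving the dihedral group D_8.

D_8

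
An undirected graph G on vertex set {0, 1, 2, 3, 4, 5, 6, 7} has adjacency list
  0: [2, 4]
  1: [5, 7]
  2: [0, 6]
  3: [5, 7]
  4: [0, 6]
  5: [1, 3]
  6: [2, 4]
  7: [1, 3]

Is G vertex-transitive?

Yes

G has two connected components, {1, 3, 5, 7} and {0, 2, 4, 6}; each is 2-regular, so G = C_4 ⊔ C_4. With two isomorphic components, Aut(G) = Aut(C_4) ≀ S_2 = (D_4 × D_4) ⋊ Z_2: permute each cycle by D_4, then optionally swap the two cycles. Order 2·(2·4)² = 128. This group acts transitively on the 8 vertices.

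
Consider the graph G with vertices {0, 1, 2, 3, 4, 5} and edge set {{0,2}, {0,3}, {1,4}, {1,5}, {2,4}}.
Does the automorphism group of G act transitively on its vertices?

No

Automorphisms preserve degree, but G has vertices of degree 1 and vertices of degree 2; no automorphism maps one to the other, so G is not vertex-transitive.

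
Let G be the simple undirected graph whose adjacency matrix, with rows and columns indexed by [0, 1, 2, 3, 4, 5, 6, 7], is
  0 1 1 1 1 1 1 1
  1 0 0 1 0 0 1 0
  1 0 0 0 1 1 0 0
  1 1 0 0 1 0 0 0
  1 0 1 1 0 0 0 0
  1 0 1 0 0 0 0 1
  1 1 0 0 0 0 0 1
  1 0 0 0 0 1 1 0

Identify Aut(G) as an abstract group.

Vertex 0 is the unique vertex of degree 7; the remaining 7 vertices each have degree 3 and induce a cycle, so G is the wheel on 8 vertices with hub 0. Every automorphism fixes the hub and acts on the rim 7-cycle, so Aut(G) ≅ Aut(C_7) = D_7 of order 14.

D_7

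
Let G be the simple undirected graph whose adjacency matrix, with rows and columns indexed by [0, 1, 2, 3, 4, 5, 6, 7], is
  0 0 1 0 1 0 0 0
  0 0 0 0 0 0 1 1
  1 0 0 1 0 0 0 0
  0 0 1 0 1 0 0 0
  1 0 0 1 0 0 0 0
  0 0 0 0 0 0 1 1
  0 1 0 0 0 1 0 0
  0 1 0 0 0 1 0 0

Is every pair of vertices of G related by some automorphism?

Yes

G has two connected components, {1, 5, 6, 7} and {0, 2, 3, 4}; each is 2-regular, so G = C_4 ⊔ C_4. Aut of a disjoint union of two copies of C_4 is the wreath product D_4 ≀ Z_2, of order 2·8² = 128. This group acts transitively on the 8 vertices.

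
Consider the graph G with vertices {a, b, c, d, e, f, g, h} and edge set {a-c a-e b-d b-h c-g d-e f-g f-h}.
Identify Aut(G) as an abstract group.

the dihedral group of order 16

G is 2-regular and connected on 8 vertices, i.e. the cycle C_8. The automorphisms of the 8-cycle are exactly the symmetries of a regular 8-gon: the dihedral group D_8, |D_8| = 16.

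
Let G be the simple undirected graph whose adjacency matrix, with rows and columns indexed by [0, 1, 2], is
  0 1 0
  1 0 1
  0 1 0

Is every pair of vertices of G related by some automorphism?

No

Vertex 1 is the only vertex of degree 2, so every automorphism fixes it; G is not vertex-transitive.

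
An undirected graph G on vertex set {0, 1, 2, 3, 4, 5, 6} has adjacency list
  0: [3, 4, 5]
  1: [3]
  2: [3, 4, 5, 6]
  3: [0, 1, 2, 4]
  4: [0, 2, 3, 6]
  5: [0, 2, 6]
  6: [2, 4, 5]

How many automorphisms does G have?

The degree sequence is [3, 1, 4, 4, 4, 3, 3]. Checking the degree-preserving permutations of the vertex set shows that none except the identity preserves every edge, so Aut(G) is trivial.

1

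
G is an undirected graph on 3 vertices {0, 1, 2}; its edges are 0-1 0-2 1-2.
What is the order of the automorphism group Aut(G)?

All 3 vertices are pairwise adjacent: G = K_3. Every bijection on the vertex set is an automorphism of K_3; hence Aut(K_3) ≅ S_3, order 6.

6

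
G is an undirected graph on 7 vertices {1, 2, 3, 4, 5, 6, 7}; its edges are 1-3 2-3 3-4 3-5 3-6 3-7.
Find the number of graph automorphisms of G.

Vertex 3 has degree 6 and every other vertex has degree 1, so G is the star K_{1,6} with centre 3. The 6 leaves are pairwise interchangeable while the centre is fixed, giving Aut(G) = S_6.

720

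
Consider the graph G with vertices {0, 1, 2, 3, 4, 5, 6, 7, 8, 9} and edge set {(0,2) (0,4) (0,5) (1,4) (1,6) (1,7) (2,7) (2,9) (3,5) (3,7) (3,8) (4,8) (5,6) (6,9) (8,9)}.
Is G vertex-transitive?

Yes

G is 3-regular on 10 vertices with no triangles and no 4-cycles (girth 5): this is the Petersen graph. Viewing the Petersen graph as the Kneser graph K(5,2) — vertices are 2-subsets of {1,…,5}, edges join disjoint pairs — its automorphisms are exactly the permutations of the 5-element set, so Aut ≅ S_5 of order 120. Under this action every vertex can be carried to every other, so G is vertex-transitive.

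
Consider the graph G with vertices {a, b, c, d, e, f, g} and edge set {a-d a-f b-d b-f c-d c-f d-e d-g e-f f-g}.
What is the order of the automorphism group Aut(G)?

The vertices split by degree into {d, f} (degree 5) and {a, b, c, e, g} (degree 2); every edge runs between the two parts, so G is the complete bipartite graph K_{2,5}. The parts have unequal sizes, so no automorphism swaps them; each part is permuted independently, giving S_5 × S_2 of order 5!·2! = 240.

240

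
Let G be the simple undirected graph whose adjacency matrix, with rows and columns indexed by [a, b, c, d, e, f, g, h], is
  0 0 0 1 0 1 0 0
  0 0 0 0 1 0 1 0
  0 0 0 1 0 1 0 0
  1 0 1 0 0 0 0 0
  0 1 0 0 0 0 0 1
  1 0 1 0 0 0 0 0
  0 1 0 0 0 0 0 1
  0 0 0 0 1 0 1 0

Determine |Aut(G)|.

128

G has two connected components, {b, e, g, h} and {a, c, d, f}; each is 2-regular, so G = C_4 ⊔ C_4. With two isomorphic components, Aut(G) = Aut(C_4) ≀ S_2 = (D_4 × D_4) ⋊ Z_2: permute each cycle by D_4, then optionally swap the two cycles. Order 2·(2·4)² = 128.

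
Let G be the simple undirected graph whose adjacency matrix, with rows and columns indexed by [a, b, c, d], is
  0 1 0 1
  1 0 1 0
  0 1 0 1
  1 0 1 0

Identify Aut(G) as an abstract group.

G is 2-regular and connected on 4 vertices, i.e. the cycle C_4. C_4 has 4 rotations and 4 reflections, so Aut(C_4) ≅ D_4 of order 8.

the dihedral group of order 8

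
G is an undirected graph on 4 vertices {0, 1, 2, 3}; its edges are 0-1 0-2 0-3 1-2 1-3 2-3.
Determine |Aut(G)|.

24

All 4 vertices are pairwise adjacent: G = K_4. Every bijection on the vertex set is an automorphism of K_4; hence Aut(K_4) ≅ S_4, order 24.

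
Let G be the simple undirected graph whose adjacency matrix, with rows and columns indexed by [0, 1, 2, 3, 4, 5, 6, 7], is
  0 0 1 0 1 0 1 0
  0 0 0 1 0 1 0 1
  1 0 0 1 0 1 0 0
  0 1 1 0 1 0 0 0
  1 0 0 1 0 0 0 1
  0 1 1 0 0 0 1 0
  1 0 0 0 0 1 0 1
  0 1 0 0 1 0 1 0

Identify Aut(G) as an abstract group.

G is 3-regular and bipartite on 2^3 = 8 vertices with girth 4; it is the hypercube graph Q_3. Aut(Q_3) consists of the signed permutations of the 3 coordinate axes: 3! permutations times 2^3 sign flips, so |Aut| = 2^3·3! = 48.

Z_2^3 ⋊ S_3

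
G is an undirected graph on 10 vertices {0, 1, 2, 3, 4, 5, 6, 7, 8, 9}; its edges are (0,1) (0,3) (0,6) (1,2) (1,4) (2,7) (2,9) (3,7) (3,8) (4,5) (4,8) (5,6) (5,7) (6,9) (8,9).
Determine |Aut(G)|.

G is 3-regular on 10 vertices with no triangles and no 4-cycles (girth 5): this is the Petersen graph. Viewing the Petersen graph as the Kneser graph K(5,2) — vertices are 2-subsets of {1,…,5}, edges join disjoint pairs — its automorphisms are exactly the permutations of the 5-element set, so Aut ≅ S_5 of order 120.

120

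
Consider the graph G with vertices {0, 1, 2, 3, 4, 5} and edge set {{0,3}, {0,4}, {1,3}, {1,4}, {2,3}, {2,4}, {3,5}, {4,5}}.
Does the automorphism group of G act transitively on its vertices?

Automorphisms preserve degree, but G has vertices of degree 2 and vertices of degree 4; no automorphism maps one to the other, so G is not vertex-transitive.

No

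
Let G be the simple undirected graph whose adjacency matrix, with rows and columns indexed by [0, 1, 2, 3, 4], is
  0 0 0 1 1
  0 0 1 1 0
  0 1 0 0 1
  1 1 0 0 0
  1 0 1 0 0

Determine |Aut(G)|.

10

G is 2-regular and connected on 5 vertices, i.e. the cycle C_5. The automorphisms of the 5-cycle are exactly the symmetries of a regular 5-gon: the dihedral group D_5, |D_5| = 10.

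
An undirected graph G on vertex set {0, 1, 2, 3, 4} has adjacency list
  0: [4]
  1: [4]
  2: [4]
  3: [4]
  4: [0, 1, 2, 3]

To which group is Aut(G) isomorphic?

Vertex 4 has degree 4 and every other vertex has degree 1, so G is the star K_{1,4} with centre 4. The 4 leaves are pairwise interchangeable while the centre is fixed, giving Aut(G) = S_4.

the symmetric group on 4 letters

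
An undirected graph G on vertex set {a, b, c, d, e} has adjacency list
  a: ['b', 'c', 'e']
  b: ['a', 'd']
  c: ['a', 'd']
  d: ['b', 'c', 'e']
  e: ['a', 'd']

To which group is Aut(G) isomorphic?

The vertices split by degree into {a, d} (degree 3) and {b, c, e} (degree 2); every edge runs between the two parts, so G is the complete bipartite graph K_{2,3}. The parts have unequal sizes, so no automorphism swaps them; each part is permuted independently, giving S_3 × S_2 of order 3!·2! = 12.

S_3 × S_2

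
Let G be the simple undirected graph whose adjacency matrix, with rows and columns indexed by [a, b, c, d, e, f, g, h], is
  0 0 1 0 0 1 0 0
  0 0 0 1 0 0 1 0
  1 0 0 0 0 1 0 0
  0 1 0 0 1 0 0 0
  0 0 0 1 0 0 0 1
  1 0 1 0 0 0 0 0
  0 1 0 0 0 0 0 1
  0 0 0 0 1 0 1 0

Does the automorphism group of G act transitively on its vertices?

G has two connected components, {b, d, e, g, h} and {a, c, f}; each is 2-regular, so G = C_5 ⊔ C_3. The orbit of a under Aut(G) is {a, c, f}, which does not contain b, so G is not vertex-transitive.

No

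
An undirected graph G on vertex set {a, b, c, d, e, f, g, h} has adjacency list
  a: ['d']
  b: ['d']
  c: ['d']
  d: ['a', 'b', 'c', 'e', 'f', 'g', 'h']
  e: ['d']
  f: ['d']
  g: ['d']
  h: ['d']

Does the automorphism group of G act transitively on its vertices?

Vertex d is the only vertex of degree 7, so every automorphism fixes it; G is not vertex-transitive.

No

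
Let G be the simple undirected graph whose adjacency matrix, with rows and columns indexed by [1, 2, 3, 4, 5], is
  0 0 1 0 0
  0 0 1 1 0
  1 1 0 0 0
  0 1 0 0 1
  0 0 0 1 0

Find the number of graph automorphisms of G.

The degree sequence is [1, 2, 2, 2, 1]; the two degree-1 vertices 1 and 5 are the ends of a path, so G = P_5. The only nontrivial automorphism of a path is the end-to-end reflection, so Aut(G) ≅ Z_2.

2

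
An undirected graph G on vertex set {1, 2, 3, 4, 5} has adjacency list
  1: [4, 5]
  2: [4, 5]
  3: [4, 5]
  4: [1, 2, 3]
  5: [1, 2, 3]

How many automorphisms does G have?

12

The vertices split by degree into {4, 5} (degree 3) and {1, 2, 3} (degree 2); every edge runs between the two parts, so G is the complete bipartite graph K_{2,3}. The parts have unequal sizes, so no automorphism swaps them; each part is permuted independently, giving S_3 × S_2 of order 3!·2! = 12.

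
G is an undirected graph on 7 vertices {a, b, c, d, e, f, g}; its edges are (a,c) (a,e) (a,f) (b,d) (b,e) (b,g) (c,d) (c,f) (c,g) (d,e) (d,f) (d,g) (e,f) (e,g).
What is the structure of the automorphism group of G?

1

The degree sequence is [3, 3, 4, 5, 5, 4, 4]. Checking the degree-preserving permutations of the vertex set shows that none except the identity preserves every edge, so Aut(G) is trivial.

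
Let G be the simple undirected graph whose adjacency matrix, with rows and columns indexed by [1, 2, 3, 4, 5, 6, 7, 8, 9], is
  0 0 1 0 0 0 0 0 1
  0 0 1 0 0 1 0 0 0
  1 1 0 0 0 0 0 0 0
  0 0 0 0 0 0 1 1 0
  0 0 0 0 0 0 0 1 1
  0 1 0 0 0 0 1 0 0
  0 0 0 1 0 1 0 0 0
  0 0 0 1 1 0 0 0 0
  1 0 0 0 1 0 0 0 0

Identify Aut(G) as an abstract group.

D_9

G is 2-regular and connected on 9 vertices, i.e. the cycle C_9. C_9 has 9 rotations and 9 reflections, so Aut(C_9) ≅ D_9 of order 18.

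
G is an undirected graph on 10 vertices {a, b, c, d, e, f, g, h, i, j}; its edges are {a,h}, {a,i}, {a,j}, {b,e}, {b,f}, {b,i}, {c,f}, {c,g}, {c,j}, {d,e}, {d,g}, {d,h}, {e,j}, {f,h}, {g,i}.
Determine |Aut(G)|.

G is 3-regular on 10 vertices with no triangles and no 4-cycles (girth 5): this is the Petersen graph. It is a classical fact that the Petersen graph has automorphism group S_5 (order 120), arising from its description as the Kneser graph K(5,2).

120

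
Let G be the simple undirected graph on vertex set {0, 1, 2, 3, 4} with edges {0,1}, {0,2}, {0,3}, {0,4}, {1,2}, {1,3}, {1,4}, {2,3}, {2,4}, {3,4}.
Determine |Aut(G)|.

All 5 vertices are pairwise adjacent: G = K_5. Every bijection on the vertex set is an automorphism of K_5; hence Aut(K_5) ≅ S_5, order 120.

120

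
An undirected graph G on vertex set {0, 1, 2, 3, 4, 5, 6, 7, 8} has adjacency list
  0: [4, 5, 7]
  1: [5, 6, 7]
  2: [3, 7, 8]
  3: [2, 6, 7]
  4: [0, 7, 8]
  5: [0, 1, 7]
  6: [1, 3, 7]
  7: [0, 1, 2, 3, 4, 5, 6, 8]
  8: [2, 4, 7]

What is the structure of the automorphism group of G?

the dihedral group of order 16

Vertex 7 is the unique vertex of degree 8; the remaining 8 vertices each have degree 3 and induce a cycle, so G is the wheel on 9 vertices with hub 7. With the hub fixed, the remaining symmetry is that of the rim cycle C_8, giving the dihedral group D_8.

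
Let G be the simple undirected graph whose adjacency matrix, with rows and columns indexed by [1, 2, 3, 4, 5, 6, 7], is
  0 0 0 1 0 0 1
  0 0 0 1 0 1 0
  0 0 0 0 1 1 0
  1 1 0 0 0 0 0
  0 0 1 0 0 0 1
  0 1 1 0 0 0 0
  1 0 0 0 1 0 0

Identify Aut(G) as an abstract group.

the dihedral group of order 14

G is 2-regular and connected on 7 vertices, i.e. the cycle C_7. C_7 has 7 rotations and 7 reflections, so Aut(C_7) ≅ D_7 of order 14.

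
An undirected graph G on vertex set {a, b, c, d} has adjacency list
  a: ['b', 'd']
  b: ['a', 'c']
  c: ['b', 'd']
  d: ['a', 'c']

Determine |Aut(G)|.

8

G is 2-regular and bipartite with parts {b, d} and {a, c} (each part is independent and every cross-pair is an edge), so G = K_{2,2}. Aut(K_{2,2}) is the wreath product S_2 ≀ Z_2: permute within each part, then optionally swap the parts; |Aut| = 2·(2!)² = 8.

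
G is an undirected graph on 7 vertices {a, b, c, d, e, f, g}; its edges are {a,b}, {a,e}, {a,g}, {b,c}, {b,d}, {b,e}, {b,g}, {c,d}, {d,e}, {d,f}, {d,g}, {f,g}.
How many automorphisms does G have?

Degrees alone do not determine every vertex (e.g. a and e both have degree 3), but their neighbour-degree multisets differ: N(a) has degrees [3, 4, 5] while N(e) has degrees [3, 5, 5]. Repeating this refinement separates all vertices, so the only automorphism is the identity.

1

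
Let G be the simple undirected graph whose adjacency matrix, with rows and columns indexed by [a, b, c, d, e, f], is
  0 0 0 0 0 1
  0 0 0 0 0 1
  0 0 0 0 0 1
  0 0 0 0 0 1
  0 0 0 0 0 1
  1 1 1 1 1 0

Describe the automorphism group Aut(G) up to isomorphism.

Vertex f has degree 5 and every other vertex has degree 1, so G is the star K_{1,5} with centre f. Any automorphism fixes the centre and permutes the 5 leaves freely, so Aut(G) ≅ S_5 of order 5! = 120.

the symmetric group on 5 letters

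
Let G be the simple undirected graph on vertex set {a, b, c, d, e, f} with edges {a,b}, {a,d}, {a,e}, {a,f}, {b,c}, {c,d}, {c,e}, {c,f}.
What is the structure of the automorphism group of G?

S_4 × S_2

The vertices split by degree into {a, c} (degree 4) and {b, d, e, f} (degree 2); every edge runs between the two parts, so G is the complete bipartite graph K_{2,4}. Automorphisms preserve the bipartition setwise (since the parts differ in size) and act as S_4 × S_2 within it; |Aut| = 48.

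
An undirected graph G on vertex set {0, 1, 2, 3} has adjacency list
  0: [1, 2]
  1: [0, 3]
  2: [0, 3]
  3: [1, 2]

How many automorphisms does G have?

G is 2-regular and bipartite on 2^2 = 4 vertices with girth 4; it is the hypercube graph Q_2. The symmetry group of the 2-cube is the hyperoctahedral group B_2 = Z_2 ≀ S_2, of order 2^2·2! = 8.

8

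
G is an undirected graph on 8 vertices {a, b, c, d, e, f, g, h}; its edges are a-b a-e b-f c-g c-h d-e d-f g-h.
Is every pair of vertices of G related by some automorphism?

G has two connected components, {a, b, d, e, f} and {c, g, h}; each is 2-regular, so G = C_5 ⊔ C_3. The orbit of a under Aut(G) is {a, b, d, e, f}, which does not contain c, so G is not vertex-transitive.

No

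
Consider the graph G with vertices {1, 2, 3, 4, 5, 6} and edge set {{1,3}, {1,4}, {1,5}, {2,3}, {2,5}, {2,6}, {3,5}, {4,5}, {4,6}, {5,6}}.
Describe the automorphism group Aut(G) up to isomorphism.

Vertex 5 is the unique vertex of degree 5; the remaining 5 vertices each have degree 3 and induce a cycle, so G is the wheel on 6 vertices with hub 5. Every automorphism fixes the hub and acts on the rim 5-cycle, so Aut(G) ≅ Aut(C_5) = D_5 of order 10.

the dihedral group of order 10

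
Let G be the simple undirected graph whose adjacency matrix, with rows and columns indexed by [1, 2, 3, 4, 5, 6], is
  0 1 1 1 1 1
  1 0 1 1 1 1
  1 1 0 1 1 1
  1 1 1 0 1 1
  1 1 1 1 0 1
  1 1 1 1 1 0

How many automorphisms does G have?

Every vertex has degree 5, so G is the complete graph K_6. Every bijection on the vertex set is an automorphism of K_6; hence Aut(K_6) ≅ S_6, order 720.

720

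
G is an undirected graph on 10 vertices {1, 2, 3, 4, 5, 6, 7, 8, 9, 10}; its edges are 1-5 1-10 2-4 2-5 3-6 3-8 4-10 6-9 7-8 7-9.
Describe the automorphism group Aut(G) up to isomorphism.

D_5 ≀ Z_2

G has two connected components, {3, 6, 7, 8, 9} and {1, 2, 4, 5, 10}; each is 2-regular, so G = C_5 ⊔ C_5. Aut of a disjoint union of two copies of C_5 is the wreath product D_5 ≀ Z_2, of order 2·10² = 200.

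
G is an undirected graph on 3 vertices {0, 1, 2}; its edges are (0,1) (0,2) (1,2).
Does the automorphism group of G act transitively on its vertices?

Yes

All 3 vertices are pairwise adjacent: G = K_3. Every bijection on the vertex set is an automorphism of K_3; hence Aut(K_3) ≅ S_3, order 6. This group acts transitively on the 3 vertices.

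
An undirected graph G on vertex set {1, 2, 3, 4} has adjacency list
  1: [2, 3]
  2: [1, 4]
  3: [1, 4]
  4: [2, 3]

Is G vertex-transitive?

Yes

G is 2-regular and connected on 4 vertices, i.e. the cycle C_4. The automorphisms of the 4-cycle are exactly the symmetries of a regular 4-gon: the dihedral group D_4, |D_4| = 8. This group acts transitively on the 4 vertices.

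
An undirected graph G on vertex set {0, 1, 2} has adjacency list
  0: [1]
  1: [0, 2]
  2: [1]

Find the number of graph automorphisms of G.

The degree sequence is [1, 2, 1]; the two degree-1 vertices 0 and 2 are the ends of a path, so G = P_3. A path has exactly one nontrivial symmetry — reversal — giving Aut(G) of order 2.

2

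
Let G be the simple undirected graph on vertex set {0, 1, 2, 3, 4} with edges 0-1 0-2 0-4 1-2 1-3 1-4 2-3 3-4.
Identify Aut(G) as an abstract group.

D_4

Vertex 1 is the unique vertex of degree 4; the remaining 4 vertices each have degree 3 and induce a cycle, so G is the wheel on 5 vertices with hub 1. Every automorphism fixes the hub and acts on the rim 4-cycle, so Aut(G) ≅ Aut(C_4) = D_4 of order 8.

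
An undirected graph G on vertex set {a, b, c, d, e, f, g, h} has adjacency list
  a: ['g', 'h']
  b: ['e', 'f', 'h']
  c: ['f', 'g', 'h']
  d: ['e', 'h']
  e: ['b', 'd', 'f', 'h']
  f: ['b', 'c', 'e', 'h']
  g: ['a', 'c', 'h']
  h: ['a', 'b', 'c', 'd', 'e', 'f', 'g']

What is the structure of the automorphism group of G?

Degrees alone do not determine every vertex (e.g. a and d both have degree 2), but their neighbour-degree multisets differ: N(a) has degrees [3, 7] while N(d) has degrees [4, 7]. Repeating this refinement separates all vertices, so the only automorphism is the identity.

the trivial group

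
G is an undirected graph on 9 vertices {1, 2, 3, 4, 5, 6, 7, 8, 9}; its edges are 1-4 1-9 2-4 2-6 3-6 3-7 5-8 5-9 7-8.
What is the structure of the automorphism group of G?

Every vertex has degree 2 and the graph is connected, so G is the 9-cycle C_9. The automorphisms of the 9-cycle are exactly the symmetries of a regular 9-gon: the dihedral group D_9, |D_9| = 18.

the dihedral group of order 18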